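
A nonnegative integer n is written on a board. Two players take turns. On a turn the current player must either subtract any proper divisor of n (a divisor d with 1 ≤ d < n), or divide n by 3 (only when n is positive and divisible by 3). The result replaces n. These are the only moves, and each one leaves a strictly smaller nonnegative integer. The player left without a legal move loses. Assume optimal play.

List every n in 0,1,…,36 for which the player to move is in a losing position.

Work bottom-up. With no move the player to move loses. Otherwise the position is W if at least one move leads to an L position for the opponent, and L if every move leads to a W.
n=0: no move → L
n=1: no move → L
n=2: can move to 1, which is L ⇒ W
n=3: can move to 1, which is L ⇒ W
n=4: moves to 2(W), 3(W); every one is W ⇒ L
n=5: can move to 4, which is L ⇒ W
n=6: can move to 4, which is L ⇒ W
n=7: the only move is to 6(W), a W ⇒ L
n=8: can move to 4, which is L ⇒ W
n=9: moves to 3(W), 6(W), 8(W); every one is W ⇒ L
n=10: can move to 9, which is L ⇒ W
n=11: the only move is to 10(W), a W ⇒ L
n=12: can move to 4, which is L ⇒ W
n=13: the only move is to 12(W), a W ⇒ L
n=14: can move to 7, which is L ⇒ W
n=15: moves to 5(W), 10(W), 12(W), 14(W); every one is W ⇒ L
n=16: can move to 15, which is L ⇒ W
n=17: the only move is to 16(W), a W ⇒ L
n=18: can move to 9, which is L ⇒ W
n=19: the only move is to 18(W), a W ⇒ L
n=20: can move to 15, which is L ⇒ W
n=21: can move to 7, which is L ⇒ W
n=22: can move to 11, which is L ⇒ W
n=23: the only move is to 22(W), a W ⇒ L
n=24: can move to 23, which is L ⇒ W
n=25: moves to 20(W), 24(W); every one is W ⇒ L
n=26: can move to 13, which is L ⇒ W
n=27: can move to 9, which is L ⇒ W
n=28: moves to 14(W), 21(W), 24(W), 26(W), 27(W); every one is W ⇒ L
n=29: can move to 28, which is L ⇒ W
n=30: can move to 15, which is L ⇒ W
n=31: the only move is to 30(W), a W ⇒ L
n=32: can move to 28, which is L ⇒ W
n=33: can move to 11, which is L ⇒ W
n=34: can move to 17, which is L ⇒ W
n=35: can move to 28, which is L ⇒ W
n=36: moves to 12(W), 18(W), 24(W), 27(W), 30(W), 32(W), 33(W), 34(W), 35(W); every one is W ⇒ L
The losing starting values of n are exactly the entries labelled L in this table (15 of them).

0, 1, 4, 7, 9, 11, 13, 15, 17, 19, 23, 25, 28, 31, 36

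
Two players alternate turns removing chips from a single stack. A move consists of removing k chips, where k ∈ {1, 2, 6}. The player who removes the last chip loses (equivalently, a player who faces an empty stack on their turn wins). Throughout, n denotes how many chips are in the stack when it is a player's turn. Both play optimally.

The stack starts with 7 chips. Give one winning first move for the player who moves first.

Positions with no move are W. A position that does have a move is losing for the player to move precisely when every available move leads to a winning position for the opponent. Fill in the labels:
n=0: no move; the opponent has just taken the last chip and therefore loses → W
n=1: L (sole option 0(W) is W)
n=2: W (go to 1, an L position)
n=3: W (go to 1, an L position)
n=4: L (options 3(W), 2(W) are all W)
n=5: W (go to 4, an L position)
n=6: W (go to 4, an L position)
n=7: W (go to 1, an L position)
From 7, the L positions reachable in one move are: 1.

Remove 6, leaving 1.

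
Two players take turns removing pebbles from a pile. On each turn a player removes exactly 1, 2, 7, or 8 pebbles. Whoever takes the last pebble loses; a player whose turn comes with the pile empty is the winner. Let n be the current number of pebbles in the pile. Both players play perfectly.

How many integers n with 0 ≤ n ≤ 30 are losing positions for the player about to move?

10

Positions with no move are W. A position that does have a move is losing for the player to move precisely when every available move leads to a winning position for the opponent. Fill in the labels:
n=0: no move; the opponent has just taken the last pebble and therefore loses → W
n=1: L (sole option 0(W) is W)
n=2: W (go to 1, an L position)
n=3: W (go to 1, an L position)
n=4: L (options 3(W), 2(W) are all W)
n=5: W (go to 4, an L position)
n=6: W (go to 4, an L position)
n=7: L (options 6(W), 5(W), 0(W) are all W)
n=8: W (go to 7, an L position)
n=9: W (go to 7, an L position)
n=10: L (options 9(W), 8(W), 3(W), 2(W) are all W)
n=11: W (go to 10, an L position)
n=12: W (go to 10, an L position)
n=13: L (options 12(W), 11(W), 6(W), 5(W) are all W)
n=14: W (go to 13, an L position)
n=15: W (go to 13, an L position)
n=16: L (options 15(W), 14(W), 9(W), 8(W) are all W)
n=17: W (go to 16, an L position)
n=18: W (go to 16, an L position)
n=19: L (options 18(W), 17(W), 12(W), 11(W) are all W)
n=20: W (go to 19, an L position)
n=21: W (go to 19, an L position)
n=22: L (options 21(W), 20(W), 15(W), 14(W) are all W)
n=23: W (go to 22, an L position)
n=24: W (go to 22, an L position)
n=25: L (options 24(W), 23(W), 18(W), 17(W) are all W)
n=26: W (go to 25, an L position)
n=27: W (go to 25, an L position)
n=28: L (options 27(W), 26(W), 21(W), 20(W) are all W)
n=29: W (go to 28, an L position)
n=30: W (go to 28, an L position)
L entries with 0 ≤ n ≤ 30: n = 1, 4, 7, 10, 13, 16, 19, 22, 25, 28; that makes 10.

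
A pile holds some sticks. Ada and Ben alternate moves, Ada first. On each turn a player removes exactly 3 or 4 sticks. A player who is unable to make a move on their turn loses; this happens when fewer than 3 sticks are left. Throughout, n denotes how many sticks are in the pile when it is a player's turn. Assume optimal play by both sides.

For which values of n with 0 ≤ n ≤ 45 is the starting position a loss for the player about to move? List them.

Compute win/loss labels from the base case upward. A position with no move is L. Any other position is W if it can reach an L in one move, else L.
n=0: no move → L
n=1: no move → L
n=2: no move → L
n=3: W (go to 0, an L position)
n=4: W (go to 1, an L position)
n=5: W (go to 2, an L position)
n=6: W (go to 2, an L position)
n=7: L (options 4(W), 3(W) are all W)
n=8: L (options 5(W), 4(W) are all W)
n=9: L (options 6(W), 5(W) are all W)
n=10: W (go to 7, an L position)
n=11: W (go to 8, an L position)
n=12: W (go to 9, an L position)
n=13: W (go to 9, an L position)
n=14: L (options 11(W), 10(W) are all W)
n=15: L (options 12(W), 11(W) are all W)
n=16: L (options 13(W), 12(W) are all W)
n=17: W (go to 14, an L position)
n=18: W (go to 15, an L position)
n=19: W (go to 16, an L position)
n=20: W (go to 16, an L position)
n=21: L (options 18(W), 17(W) are all W)
n=22: L (options 19(W), 18(W) are all W)
n=23: L (options 20(W), 19(W) are all W)
n=24: W (go to 21, an L position)
n=25: W (go to 22, an L position)
n=26: W (go to 23, an L position)
n=27: W (go to 23, an L position)
n=28: L (options 25(W), 24(W) are all W)
n=29: L (options 26(W), 25(W) are all W)
n=30: L (options 27(W), 26(W) are all W)
n=31: W (go to 28, an L position)
n=32: W (go to 29, an L position)
n=33: W (go to 30, an L position)
n=34: W (go to 30, an L position)
n=35: L (options 32(W), 31(W) are all W)
n=36: L (options 33(W), 32(W) are all W)
n=37: L (options 34(W), 33(W) are all W)
n=38: W (go to 35, an L position)
n=39: W (go to 36, an L position)
n=40: W (go to 37, an L position)
n=41: W (go to 37, an L position)
n=42: L (options 39(W), 38(W) are all W)
n=43: L (options 40(W), 39(W) are all W)
n=44: L (options 41(W), 40(W) are all W)
n=45: W (go to 42, an L position)
The losing starting values of n are exactly the entries labelled L in this table (21 of them).

0, 1, 2, 7, 8, 9, 14, 15, 16, 21, 22, 23, 28, 29, 30, 35, 36, 37, 42, 43, 44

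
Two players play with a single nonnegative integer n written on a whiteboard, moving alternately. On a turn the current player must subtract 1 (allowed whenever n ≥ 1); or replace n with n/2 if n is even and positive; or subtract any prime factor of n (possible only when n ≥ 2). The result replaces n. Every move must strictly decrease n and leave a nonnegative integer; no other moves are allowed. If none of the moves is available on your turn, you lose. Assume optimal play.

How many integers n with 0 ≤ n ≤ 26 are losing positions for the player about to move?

6

Use the standard recursion: the mover loses at a terminal position; elsewhere, the mover wins exactly when some move hands the opponent an L position.
n=0: no move → L
n=1: can move to 0, which is L ⇒ W
n=2: can move to 0, which is L ⇒ W
n=3: can move to 0, which is L ⇒ W
n=4: moves to 2(W), 3(W); every one is W ⇒ L
n=5: can move to 0, which is L ⇒ W
n=6: can move to 4, which is L ⇒ W
n=7: can move to 0, which is L ⇒ W
n=8: can move to 4, which is L ⇒ W
n=9: moves to 6(W), 8(W); every one is W ⇒ L
n=10: can move to 9, which is L ⇒ W
n=11: can move to 0, which is L ⇒ W
n=12: can move to 9, which is L ⇒ W
n=13: can move to 0, which is L ⇒ W
n=14: moves to 7(W), 12(W), 13(W); every one is W ⇒ L
n=15: can move to 14, which is L ⇒ W
n=16: can move to 14, which is L ⇒ W
n=17: can move to 0, which is L ⇒ W
n=18: can move to 9, which is L ⇒ W
n=19: can move to 0, which is L ⇒ W
n=20: moves to 10(W), 15(W), 18(W), 19(W); every one is W ⇒ L
n=21: can move to 14, which is L ⇒ W
n=22: can move to 20, which is L ⇒ W
n=23: can move to 0, which is L ⇒ W
n=24: moves to 12(W), 21(W), 22(W), 23(W); every one is W ⇒ L
n=25: can move to 20, which is L ⇒ W
n=26: can move to 24, which is L ⇒ W
L entries with 0 ≤ n ≤ 26: n = 0, 4, 9, 14, 20, 24; that makes 6.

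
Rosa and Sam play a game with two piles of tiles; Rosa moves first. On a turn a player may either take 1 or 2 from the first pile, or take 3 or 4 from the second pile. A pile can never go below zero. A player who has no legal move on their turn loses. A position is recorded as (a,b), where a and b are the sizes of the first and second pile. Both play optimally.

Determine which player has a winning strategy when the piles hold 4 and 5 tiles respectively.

Sam wins.

Work bottom-up. With no move the player to move loses. Otherwise the position is W if at least one move leads to an L position for the opponent, and L if every move leads to a W.
No move ever increases a pile, so every position that can arise here has a ≤ 4 and b ≤ 5; it is enough to label the cells with 0 ≤ a ≤ 4 and 0 ≤ b ≤ 5.
Every move lowers a or b (never raises either), so fill the grid row by row in increasing a, and left to right within a row: each cell's successors are then already labelled.
      b=0  b=1  b=2  b=3  b=4  b=5
a=0:    L    L    L    W    W    W
a=1:    W    W    W    L    L    L
a=2:    W    W    W    W    W    W
a=3:    L    L    L    W    W    W
a=4:    W    W    W    L    L    L
Cells with no legal move (terminal, hence L): (0,0), (0,1), (0,2).
The remaining L cells, each justified by listing all of its moves:
(1,3): L (options (0,3)(W), (1,0)(W) are all W)
(1,4): L (options (0,4)(W), (1,1)(W), (1,0)(W) are all W)
(1,5): L (options (0,5)(W), (1,2)(W), (1,1)(W) are all W)
(3,0): L (options (2,0)(W), (1,0)(W) are all W)
(3,1): L (options (2,1)(W), (1,1)(W) are all W)
(3,2): L (options (2,2)(W), (1,2)(W) are all W)
(4,3): L (options (3,3)(W), (2,3)(W), (4,0)(W) are all W)
(4,4): L (options (3,4)(W), (2,4)(W), (4,1)(W), (4,0)(W) are all W)
(4,5): L (options (3,5)(W), (2,5)(W), (4,2)(W), (4,1)(W) are all W)
Every other cell has at least one move into one of the L cells above, so it is W.
Every move from (4,5) reaches a W position, so the mover loses.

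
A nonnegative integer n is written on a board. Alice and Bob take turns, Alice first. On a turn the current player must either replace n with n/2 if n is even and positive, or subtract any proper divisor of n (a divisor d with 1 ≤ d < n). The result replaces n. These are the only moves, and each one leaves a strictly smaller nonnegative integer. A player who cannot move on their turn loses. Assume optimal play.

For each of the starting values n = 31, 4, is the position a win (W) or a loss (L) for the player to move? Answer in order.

Compute win/loss labels from the base case upward. A position with no move is L. Any other position is W if it can reach an L in one move, else L.
n=0: no move → L
n=1: no move → L
n=2: W (go to 1, an L position)
n=3: L (sole option 2(W) is W)
n=4: W (go to 3, an L position)
n=5: L (sole option 4(W) is W)
n=6: W (go to 3, an L position)
n=7: L (sole option 6(W) is W)
n=8: W (go to 7, an L position)
n=9: L (options 6(W), 8(W) are all W)
n=10: W (go to 5, an L position)
n=11: L (sole option 10(W) is W)
n=12: W (go to 9, an L position)
n=13: L (sole option 12(W) is W)
n=14: W (go to 7, an L position)
n=15: L (options 10(W), 12(W), 14(W) are all W)
n=16: W (go to 15, an L position)
n=17: L (sole option 16(W) is W)
n=18: W (go to 9, an L position)
n=19: L (sole option 18(W) is W)
n=20: W (go to 15, an L position)
n=21: L (options 14(W), 18(W), 20(W) are all W)
n=22: W (go to 11, an L position)
n=23: L (sole option 22(W) is W)
n=24: W (go to 21, an L position)
n=25: L (options 20(W), 24(W) are all W)
n=26: W (go to 13, an L position)
n=27: L (options 18(W), 24(W), 26(W) are all W)
n=28: W (go to 21, an L position)
n=29: L (sole option 28(W) is W)
n=30: W (go to 15, an L position)
n=31: L (sole option 30(W) is W)

31: L, 4: W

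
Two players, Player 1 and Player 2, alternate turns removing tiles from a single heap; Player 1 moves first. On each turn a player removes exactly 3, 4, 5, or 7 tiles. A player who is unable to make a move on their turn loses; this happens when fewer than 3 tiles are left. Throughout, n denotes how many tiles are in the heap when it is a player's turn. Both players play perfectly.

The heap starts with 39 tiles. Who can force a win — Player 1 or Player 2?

Compute win/loss labels from the base case upward. A position with no move is L. Any other position is W if it can reach an L in one move, else L.
n=0: no move → L
n=1: no move → L
n=2: no move → L
n=3: reaches L-position 0 → W
n=4: reaches L-position 1 → W
n=5: reaches L-position 2 → W
n=6: reaches L-position 2 → W
n=7: reaches L-position 2 → W
n=8: reaches L-position 1 → W
n=9: reaches L-position 2 → W
n=10: only reaches 7(W), 6(W), 5(W), 3(W), all W → L
n=11: only reaches 8(W), 7(W), 6(W), 4(W), all W → L
n=12: only reaches 9(W), 8(W), 7(W), 5(W), all W → L
n=13: reaches L-position 10 → W
n=14: reaches L-position 11 → W
n=15: reaches L-position 12 → W
n=16: reaches L-position 12 → W
n=17: reaches L-position 12 → W
n=18: reaches L-position 11 → W
n=19: reaches L-position 12 → W
n=20: only reaches 17(W), 16(W), 15(W), 13(W), all W → L
n=21: only reaches 18(W), 17(W), 16(W), 14(W), all W → L
n=22: only reaches 19(W), 18(W), 17(W), 15(W), all W → L
n=23: reaches L-position 20 → W
n=24: reaches L-position 21 → W
n=25: reaches L-position 22 → W
n=26: reaches L-position 22 → W
n=27: reaches L-position 22 → W
n=28: reaches L-position 21 → W
n=29: reaches L-position 22 → W
n=30: only reaches 27(W), 26(W), 25(W), 23(W), all W → L
n=31: only reaches 28(W), 27(W), 26(W), 24(W), all W → L
n=32: only reaches 29(W), 28(W), 27(W), 25(W), all W → L
n=33: reaches L-position 30 → W
n=34: reaches L-position 31 → W
n=35: reaches L-position 32 → W
n=36: reaches L-position 32 → W
n=37: reaches L-position 32 → W
n=38: reaches L-position 31 → W
n=39: reaches L-position 32 → W
From 39 Player 1 can remove 7, leaving 32, reaching an L position.

Player 1 wins.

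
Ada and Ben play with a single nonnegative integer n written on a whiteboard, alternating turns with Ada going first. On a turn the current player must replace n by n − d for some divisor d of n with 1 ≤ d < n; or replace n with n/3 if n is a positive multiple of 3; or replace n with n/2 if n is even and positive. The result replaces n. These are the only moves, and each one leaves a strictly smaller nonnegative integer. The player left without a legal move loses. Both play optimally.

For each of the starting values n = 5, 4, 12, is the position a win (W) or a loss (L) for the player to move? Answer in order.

5: W, 4: L, 12: W

Compute win/loss labels from the base case upward. A position with no move is L. Any other position is W if it can reach an L in one move, else L.
n=0: no move → L
n=1: no move → L
n=2: →1(L), so W
n=3: →1(L), so W
n=4: →2(W), 3(W) — all W, so L
n=5: →4(L), so W
n=6: →4(L), so W
n=7: →6(W) only, which is W, so L
n=8: →4(L), so W
n=9: →3(W), 6(W), 8(W) — all W, so L
n=10: →9(L), so W
n=11: →10(W) only, which is W, so L
n=12: →4(L), so W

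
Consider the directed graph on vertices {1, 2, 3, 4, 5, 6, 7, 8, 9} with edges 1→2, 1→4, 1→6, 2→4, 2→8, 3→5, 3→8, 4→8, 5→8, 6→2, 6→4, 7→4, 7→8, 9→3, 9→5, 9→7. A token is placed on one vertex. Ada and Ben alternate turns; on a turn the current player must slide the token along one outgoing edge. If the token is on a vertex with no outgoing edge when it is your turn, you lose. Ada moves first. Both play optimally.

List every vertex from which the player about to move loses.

Build the W/L table. Terminal = L. A non-terminal position is W if it has a move to some L; otherwise it is L.
Every edge goes from a vertex to one that appears earlier in the order 8, 4, 2, 5, 3, 6, 1, 7, 9, so processing vertices in that order labels each vertex after all of its successors.
8: no outgoing edge → L
4: can move to 8, which is L ⇒ W
2: can move to 8, which is L ⇒ W
5: can move to 8, which is L ⇒ W
3: can move to 8, which is L ⇒ W
6: moves to 2(W), 4(W); every one is W ⇒ L
1: can move to 6, which is L ⇒ W
7: can move to 8, which is L ⇒ W
9: moves to 7(W), 3(W), 5(W); every one is W ⇒ L
Reading off the rows marked L gives the requested list; there are 3 such vertices.

6, 8, 9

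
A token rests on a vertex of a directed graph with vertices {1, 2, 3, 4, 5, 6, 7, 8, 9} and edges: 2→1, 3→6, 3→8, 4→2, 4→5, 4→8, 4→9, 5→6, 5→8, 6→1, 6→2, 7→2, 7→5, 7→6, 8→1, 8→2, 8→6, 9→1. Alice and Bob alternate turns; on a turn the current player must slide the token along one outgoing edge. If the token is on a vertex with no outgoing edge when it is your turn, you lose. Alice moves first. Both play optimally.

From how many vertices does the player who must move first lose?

Classify positions by backward induction: terminal positions (no move available) are L. From any other position, the mover wins iff some move reaches an L.
Every edge goes from a vertex to one that appears earlier in the order 1, 2, 6, 9, 8, 5, 7, 4, 3, so processing vertices in that order labels each vertex after all of its successors.
1: no outgoing edge → L
2: can move to 1, which is L ⇒ W
6: can move to 1, which is L ⇒ W
9: can move to 1, which is L ⇒ W
8: can move to 1, which is L ⇒ W
5: moves to 8(W), 6(W); every one is W ⇒ L
7: can move to 5, which is L ⇒ W
4: can move to 5, which is L ⇒ W
3: moves to 8(W), 6(W); every one is W ⇒ L
The L vertices are 1, 3, 5; that is 3 in all.

3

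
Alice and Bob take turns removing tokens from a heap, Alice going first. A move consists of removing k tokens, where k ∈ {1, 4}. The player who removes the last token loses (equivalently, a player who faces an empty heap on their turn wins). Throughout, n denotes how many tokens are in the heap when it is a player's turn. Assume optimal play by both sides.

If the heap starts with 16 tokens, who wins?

Bob wins.

Label each position W (a win for the player to move) or L (a loss). A position with no legal move is W; any other position is W exactly when some move reaches an L, and L when every move reaches a W.
n=0: no move; the opponent has just taken the last token and therefore loses → W
n=1: L (sole option 0(W) is W)
n=2: W (go to 1, an L position)
n=3: L (sole option 2(W) is W)
n=4: W (go to 3, an L position)
n=5: W (go to 1, an L position)
n=6: L (options 5(W), 2(W) are all W)
n=7: W (go to 6, an L position)
n=8: L (options 7(W), 4(W) are all W)
n=9: W (go to 8, an L position)
n=10: W (go to 6, an L position)
n=11: L (options 10(W), 7(W) are all W)
n=12: W (go to 11, an L position)
n=13: L (options 12(W), 9(W) are all W)
n=14: W (go to 13, an L position)
n=15: W (go to 11, an L position)
n=16: L (options 15(W), 12(W) are all W)
The starting position 16 is L: whatever Alice does, the opponent receives a W position.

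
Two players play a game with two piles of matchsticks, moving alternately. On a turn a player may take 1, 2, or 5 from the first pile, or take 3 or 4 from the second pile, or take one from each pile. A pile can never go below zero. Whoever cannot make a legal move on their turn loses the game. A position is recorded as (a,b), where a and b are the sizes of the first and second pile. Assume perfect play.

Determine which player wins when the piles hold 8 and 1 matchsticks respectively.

The first player wins.

Use the standard recursion: the mover loses at a terminal position; elsewhere, the mover wins exactly when some move hands the opponent an L position.
No move ever increases a pile, so every position that can arise here has a ≤ 8 and b ≤ 1; it is enough to label the cells with 0 ≤ a ≤ 8 and 0 ≤ b ≤ 1.
Every move lowers a or b (never raises either), so fill the grid row by row in increasing a, and left to right within a row: each cell's successors are then already labelled.
      b=0  b=1
a=0:    L    L
a=1:    W    W
a=2:    W    W
a=3:    L    L
a=4:    W    W
a=5:    W    W
a=6:    L    L
a=7:    W    W
a=8:    W    W
Cells with no legal move (terminal, hence L): (0,0), (0,1).
The remaining L cells, each justified by listing all of its moves:
(3,0): →(2,0)(W), (1,0)(W) — all W, so L
(3,1): →(2,1)(W), (1,1)(W), (2,0)(W) — all W, so L
(6,0): →(5,0)(W), (4,0)(W), (1,0)(W) — all W, so L
(6,1): →(5,1)(W), (4,1)(W), (1,1)(W), (5,0)(W) — all W, so L
Every other cell has at least one move into one of the L cells above, so it is W.
From (8,1) the player to move can move to (6,1), reaching an L position.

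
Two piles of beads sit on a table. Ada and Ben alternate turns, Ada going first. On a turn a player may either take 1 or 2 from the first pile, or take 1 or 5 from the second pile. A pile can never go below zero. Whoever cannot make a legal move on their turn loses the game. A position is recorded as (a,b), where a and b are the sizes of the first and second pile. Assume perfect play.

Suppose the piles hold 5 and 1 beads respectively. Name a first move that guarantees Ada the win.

Move to (4,1).

Positions with no move are L. A position that does have a move is losing for the player to move precisely when every available move leads to a winning position for the opponent. Fill in the labels:
No move ever increases a pile, so every position that can arise here has a ≤ 5 and b ≤ 1; it is enough to label the cells with 0 ≤ a ≤ 5 and 0 ≤ b ≤ 1.
Every move lowers a or b (never raises either), so fill the grid row by row in increasing a, and left to right within a row: each cell's successors are then already labelled.
      b=0  b=1
a=0:    L    W
a=1:    W    L
a=2:    W    W
a=3:    L    W
a=4:    W    L
a=5:    W    W
Cells with no legal move (terminal, hence L): (0,0).
The remaining L cells, each justified by listing all of its moves:
(1,1): →(0,1)(W), (1,0)(W) — all W, so L
(3,0): →(2,0)(W), (1,0)(W) — all W, so L
(4,1): →(3,1)(W), (2,1)(W), (4,0)(W) — all W, so L
Every other cell has at least one move into one of the L cells above, so it is W.
From (5,1), the L positions reachable in one move are: (4,1).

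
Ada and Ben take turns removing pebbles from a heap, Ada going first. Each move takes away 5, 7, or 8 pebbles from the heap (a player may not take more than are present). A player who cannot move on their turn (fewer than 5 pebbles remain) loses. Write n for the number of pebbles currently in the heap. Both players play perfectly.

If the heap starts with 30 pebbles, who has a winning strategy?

Classify positions by backward induction: terminal positions (no move available) are L. From any other position, the mover wins iff some move reaches an L.
n=0: no move → L
n=1: no move → L
n=2: no move → L
n=3: no move → L
n=4: no move → L
n=5: can move to 0, which is L ⇒ W
n=6: can move to 1, which is L ⇒ W
n=7: can move to 2, which is L ⇒ W
n=8: can move to 3, which is L ⇒ W
n=9: can move to 4, which is L ⇒ W
n=10: can move to 3, which is L ⇒ W
n=11: can move to 4, which is L ⇒ W
n=12: can move to 4, which is L ⇒ W
n=13: moves to 8(W), 6(W), 5(W); every one is W ⇒ L
n=14: moves to 9(W), 7(W), 6(W); every one is W ⇒ L
n=15: moves to 10(W), 8(W), 7(W); every one is W ⇒ L
n=16: moves to 11(W), 9(W), 8(W); every one is W ⇒ L
n=17: moves to 12(W), 10(W), 9(W); every one is W ⇒ L
n=18: can move to 13, which is L ⇒ W
n=19: can move to 14, which is L ⇒ W
n=20: can move to 15, which is L ⇒ W
n=21: can move to 16, which is L ⇒ W
n=22: can move to 17, which is L ⇒ W
n=23: can move to 16, which is L ⇒ W
n=24: can move to 17, which is L ⇒ W
n=25: can move to 17, which is L ⇒ W
n=26: moves to 21(W), 19(W), 18(W); every one is W ⇒ L
n=27: moves to 22(W), 20(W), 19(W); every one is W ⇒ L
n=28: moves to 23(W), 21(W), 20(W); every one is W ⇒ L
n=29: moves to 24(W), 22(W), 21(W); every one is W ⇒ L
n=30: moves to 25(W), 23(W), 22(W); every one is W ⇒ L
Every move from 30 reaches a W position, so the mover loses.

Ben wins.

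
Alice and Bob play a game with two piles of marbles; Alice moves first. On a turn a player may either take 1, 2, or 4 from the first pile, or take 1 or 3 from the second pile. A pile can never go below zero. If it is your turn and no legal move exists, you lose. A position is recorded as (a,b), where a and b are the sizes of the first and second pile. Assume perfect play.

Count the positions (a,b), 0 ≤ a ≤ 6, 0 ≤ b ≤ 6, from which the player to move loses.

18

Compute win/loss labels from the base case upward. A position with no move is L. Any other position is W if it can reach an L in one move, else L.
Every move lowers a or b (never raises either), so fill the grid row by row in increasing a, and left to right within a row: each cell's successors are then already labelled.
      b=0  b=1  b=2  b=3  b=4  b=5  b=6
a=0:    L    W    L    W    L    W    L
a=1:    W    L    W    L    W    L    W
a=2:    W    W    W    W    W    W    W
a=3:    L    W    L    W    L    W    L
a=4:    W    L    W    L    W    L    W
a=5:    W    W    W    W    W    W    W
a=6:    L    W    L    W    L    W    L
Cells with no legal move (terminal, hence L): (0,0).
The remaining L cells, each justified by listing all of its moves:
(0,2): the only move is to (0,1)(W), a W ⇒ L
(0,4): moves to (0,3)(W), (0,1)(W); every one is W ⇒ L
(0,6): moves to (0,5)(W), (0,3)(W); every one is W ⇒ L
(1,1): moves to (0,1)(W), (1,0)(W); every one is W ⇒ L
(1,3): moves to (0,3)(W), (1,2)(W), (1,0)(W); every one is W ⇒ L
(1,5): moves to (0,5)(W), (1,4)(W), (1,2)(W); every one is W ⇒ L
(3,0): moves to (2,0)(W), (1,0)(W); every one is W ⇒ L
(3,2): moves to (2,2)(W), (1,2)(W), (3,1)(W); every one is W ⇒ L
(3,4): moves to (2,4)(W), (1,4)(W), (3,3)(W), (3,1)(W); every one is W ⇒ L
(3,6): moves to (2,6)(W), (1,6)(W), (3,5)(W), (3,3)(W); every one is W ⇒ L
(4,1): moves to (3,1)(W), (2,1)(W), (0,1)(W), (4,0)(W); every one is W ⇒ L
(4,3): moves to (3,3)(W), (2,3)(W), (0,3)(W), (4,2)(W), (4,0)(W); every one is W ⇒ L
(4,5): moves to (3,5)(W), (2,5)(W), (0,5)(W), (4,4)(W), (4,2)(W); every one is W ⇒ L
(6,0): moves to (5,0)(W), (4,0)(W), (2,0)(W); every one is W ⇒ L
(6,2): moves to (5,2)(W), (4,2)(W), (2,2)(W), (6,1)(W); every one is W ⇒ L
(6,4): moves to (5,4)(W), (4,4)(W), (2,4)(W), (6,3)(W), (6,1)(W); every one is W ⇒ L
(6,6): moves to (5,6)(W), (4,6)(W), (2,6)(W), (6,5)(W), (6,3)(W); every one is W ⇒ L
Every other cell has at least one move into one of the L cells above, so it is W.
L cells per row: a=0: 4, a=1: 3, a=2: 0, a=3: 4, a=4: 3, a=5: 0, a=6: 4; total 18.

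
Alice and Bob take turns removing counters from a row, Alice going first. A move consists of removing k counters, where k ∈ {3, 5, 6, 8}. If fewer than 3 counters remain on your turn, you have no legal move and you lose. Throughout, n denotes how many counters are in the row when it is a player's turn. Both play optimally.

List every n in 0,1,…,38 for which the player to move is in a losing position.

0, 1, 2, 11, 12, 13, 22, 23, 24, 33, 34, 35

Label each position W (a win for the player to move) or L (a loss). A position with no legal move is L; any other position is W exactly when some move reaches an L, and L when every move reaches a W.
n=0: no move → L
n=1: no move → L
n=2: no move → L
n=3: W (go to 0, an L position)
n=4: W (go to 1, an L position)
n=5: W (go to 2, an L position)
n=6: W (go to 1, an L position)
n=7: W (go to 2, an L position)
n=8: W (go to 2, an L position)
n=9: W (go to 1, an L position)
n=10: W (go to 2, an L position)
n=11: L (options 8(W), 6(W), 5(W), 3(W) are all W)
n=12: L (options 9(W), 7(W), 6(W), 4(W) are all W)
n=13: L (options 10(W), 8(W), 7(W), 5(W) are all W)
n=14: W (go to 11, an L position)
n=15: W (go to 12, an L position)
n=16: W (go to 13, an L position)
n=17: W (go to 12, an L position)
n=18: W (go to 13, an L position)
n=19: W (go to 13, an L position)
n=20: W (go to 12, an L position)
n=21: W (go to 13, an L position)
n=22: L (options 19(W), 17(W), 16(W), 14(W) are all W)
n=23: L (options 20(W), 18(W), 17(W), 15(W) are all W)
n=24: L (options 21(W), 19(W), 18(W), 16(W) are all W)
n=25: W (go to 22, an L position)
n=26: W (go to 23, an L position)
n=27: W (go to 24, an L position)
n=28: W (go to 23, an L position)
n=29: W (go to 24, an L position)
n=30: W (go to 24, an L position)
n=31: W (go to 23, an L position)
n=32: W (go to 24, an L position)
n=33: L (options 30(W), 28(W), 27(W), 25(W) are all W)
n=34: L (options 31(W), 29(W), 28(W), 26(W) are all W)
n=35: L (options 32(W), 30(W), 29(W), 27(W) are all W)
n=36: W (go to 33, an L position)
n=37: W (go to 34, an L position)
n=38: W (go to 35, an L position)
The losing starting values of n are exactly the entries labelled L in this table (12 of them).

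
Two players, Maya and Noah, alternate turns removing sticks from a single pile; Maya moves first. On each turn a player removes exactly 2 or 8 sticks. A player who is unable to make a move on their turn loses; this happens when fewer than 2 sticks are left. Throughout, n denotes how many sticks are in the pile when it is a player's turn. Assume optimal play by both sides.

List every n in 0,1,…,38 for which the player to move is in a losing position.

Label each position W (a win for the player to move) or L (a loss). A position with no legal move is L; any other position is W exactly when some move reaches an L, and L when every move reaches a W.
n=0: no move → L
n=1: no move → L
n=2: →0(L), so W
n=3: →1(L), so W
n=4: →2(W) only, which is W, so L
n=5: →3(W) only, which is W, so L
n=6: →4(L), so W
n=7: →5(L), so W
n=8: →0(L), so W
n=9: →1(L), so W
n=10: →8(W), 2(W) — all W, so L
n=11: →9(W), 3(W) — all W, so L
n=12: →10(L), so W
n=13: →11(L), so W
n=14: →12(W), 6(W) — all W, so L
n=15: →13(W), 7(W) — all W, so L
n=16: →14(L), so W
n=17: →15(L), so W
n=18: →10(L), so W
n=19: →11(L), so W
n=20: →18(W), 12(W) — all W, so L
n=21: →19(W), 13(W) — all W, so L
n=22: →20(L), so W
n=23: →21(L), so W
n=24: →22(W), 16(W) — all W, so L
n=25: →23(W), 17(W) — all W, so L
n=26: →24(L), so W
n=27: →25(L), so W
n=28: →20(L), so W
n=29: →21(L), so W
n=30: →28(W), 22(W) — all W, so L
n=31: →29(W), 23(W) — all W, so L
n=32: →30(L), so W
n=33: →31(L), so W
n=34: →32(W), 26(W) — all W, so L
n=35: →33(W), 27(W) — all W, so L
n=36: →34(L), so W
n=37: →35(L), so W
n=38: →30(L), so W
The losing starting values of n are exactly the entries labelled L in this table (16 of them).

0, 1, 4, 5, 10, 11, 14, 15, 20, 21, 24, 25, 30, 31, 34, 35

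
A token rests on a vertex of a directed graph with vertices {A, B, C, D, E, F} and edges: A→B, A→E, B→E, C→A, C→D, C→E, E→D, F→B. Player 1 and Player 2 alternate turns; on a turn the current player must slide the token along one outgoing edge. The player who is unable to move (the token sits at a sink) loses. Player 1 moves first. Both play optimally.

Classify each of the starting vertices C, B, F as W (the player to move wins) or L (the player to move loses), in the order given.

C: W, B: L, F: W

Compute win/loss labels from the base case upward. A position with no move is L. Any other position is W if it can reach an L in one move, else L.
Every edge goes from a vertex to one that appears earlier in the order D, E, B, F, A, C, so processing vertices in that order labels each vertex after all of its successors.
D: no outgoing edge → L
E: reaches L-position D → W
B: only reaches E(W), which is W → L
F: reaches L-position B → W
A: reaches L-position B → W
C: reaches L-position D → W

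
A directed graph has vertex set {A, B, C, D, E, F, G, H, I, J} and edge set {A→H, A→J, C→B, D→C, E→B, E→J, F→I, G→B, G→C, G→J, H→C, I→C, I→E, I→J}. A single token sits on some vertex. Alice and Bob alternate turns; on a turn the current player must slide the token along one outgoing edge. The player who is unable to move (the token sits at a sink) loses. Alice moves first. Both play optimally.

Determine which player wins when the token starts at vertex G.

Label each position W (a win for the player to move) or L (a loss). A position with no legal move is L; any other position is W exactly when some move reaches an L, and L when every move reaches a W.
Every edge goes from a vertex to one that appears earlier in the order J, B, E, C, I, G, D, F, H, A, so processing vertices in that order labels each vertex after all of its successors.
J: no outgoing edge → L
B: no outgoing edge → L
E: can move to B, which is L ⇒ W
C: can move to B, which is L ⇒ W
I: can move to J, which is L ⇒ W
G: can move to B, which is L ⇒ W
D: the only move is to C(W), a W ⇒ L
F: the only move is to I(W), a W ⇒ L
H: the only move is to C(W), a W ⇒ L
A: can move to H, which is L ⇒ W
The starting position G is W: Alice should move to B, handing over an L position.

Alice wins.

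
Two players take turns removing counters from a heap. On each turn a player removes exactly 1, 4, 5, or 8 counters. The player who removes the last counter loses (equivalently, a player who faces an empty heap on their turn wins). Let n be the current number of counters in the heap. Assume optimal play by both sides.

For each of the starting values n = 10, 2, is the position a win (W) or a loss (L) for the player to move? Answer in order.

Positions with no move are W. A position that does have a move is losing for the player to move precisely when every available move leads to a winning position for the opponent. Fill in the labels:
n=0: no move; the opponent has just taken the last counter and therefore loses → W
n=1: →0(W) only, which is W, so L
n=2: →1(L), so W
n=3: →2(W) only, which is W, so L
n=4: →3(L), so W
n=5: →1(L), so W
n=6: →1(L), so W
n=7: →3(L), so W
n=8: →3(L), so W
n=9: →1(L), so W
n=10: →9(W), 6(W), 5(W), 2(W) — all W, so L

10: L, 2: W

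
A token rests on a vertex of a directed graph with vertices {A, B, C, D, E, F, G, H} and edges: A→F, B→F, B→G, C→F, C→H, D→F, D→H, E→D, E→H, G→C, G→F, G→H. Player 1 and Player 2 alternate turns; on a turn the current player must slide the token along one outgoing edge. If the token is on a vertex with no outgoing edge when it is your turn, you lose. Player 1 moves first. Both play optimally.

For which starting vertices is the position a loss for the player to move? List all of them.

Build the W/L table. Terminal = L. A non-terminal position is W if it has a move to some L; otherwise it is L.
Every edge goes from a vertex to one that appears earlier in the order F, H, C, G, B, D, A, E, so processing vertices in that order labels each vertex after all of its successors.
F: no outgoing edge → L
H: no outgoing edge → L
C: reaches L-position H → W
G: reaches L-position H → W
B: reaches L-position F → W
D: reaches L-position H → W
A: reaches L-position F → W
E: reaches L-position H → W
The losing starting vertices are exactly the entries labelled L in this table (2 of them).

F, H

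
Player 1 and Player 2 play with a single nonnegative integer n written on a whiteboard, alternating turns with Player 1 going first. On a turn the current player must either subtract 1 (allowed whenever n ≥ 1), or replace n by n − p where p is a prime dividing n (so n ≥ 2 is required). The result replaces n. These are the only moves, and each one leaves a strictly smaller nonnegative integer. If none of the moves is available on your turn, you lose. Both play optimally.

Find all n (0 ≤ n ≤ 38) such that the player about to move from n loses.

0, 4, 8, 12, 16, 20, 24, 28, 32, 36

Build the W/L table. Terminal = L. A non-terminal position is W if it has a move to some L; otherwise it is L.
n=0: no move → L
n=1: W (go to 0, an L position)
n=2: W (go to 0, an L position)
n=3: W (go to 0, an L position)
n=4: L (options 2(W), 3(W) are all W)
n=5: W (go to 0, an L position)
n=6: W (go to 4, an L position)
n=7: W (go to 0, an L position)
n=8: L (options 6(W), 7(W) are all W)
n=9: W (go to 8, an L position)
n=10: W (go to 8, an L position)
n=11: W (go to 0, an L position)
n=12: L (options 9(W), 10(W), 11(W) are all W)
n=13: W (go to 0, an L position)
n=14: W (go to 12, an L position)
n=15: W (go to 12, an L position)
n=16: L (options 14(W), 15(W) are all W)
n=17: W (go to 0, an L position)
n=18: W (go to 16, an L position)
n=19: W (go to 0, an L position)
n=20: L (options 15(W), 18(W), 19(W) are all W)
n=21: W (go to 20, an L position)
n=22: W (go to 20, an L position)
n=23: W (go to 0, an L position)
n=24: L (options 21(W), 22(W), 23(W) are all W)
n=25: W (go to 20, an L position)
n=26: W (go to 24, an L position)
n=27: W (go to 24, an L position)
n=28: L (options 21(W), 26(W), 27(W) are all W)
n=29: W (go to 0, an L position)
n=30: W (go to 28, an L position)
n=31: W (go to 0, an L position)
n=32: L (options 30(W), 31(W) are all W)
n=33: W (go to 32, an L position)
n=34: W (go to 32, an L position)
n=35: W (go to 28, an L position)
n=36: L (options 33(W), 34(W), 35(W) are all W)
n=37: W (go to 0, an L position)
n=38: W (go to 36, an L position)
Reading off the rows marked L gives the requested list; there are 10 such values of n.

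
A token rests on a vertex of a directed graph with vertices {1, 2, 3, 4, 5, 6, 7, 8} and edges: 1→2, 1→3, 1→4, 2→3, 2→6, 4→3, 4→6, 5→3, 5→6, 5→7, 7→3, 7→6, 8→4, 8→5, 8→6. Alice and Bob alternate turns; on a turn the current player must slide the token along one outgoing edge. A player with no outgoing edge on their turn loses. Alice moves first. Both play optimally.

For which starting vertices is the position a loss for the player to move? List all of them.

3, 6

Work bottom-up. With no move the player to move loses. Otherwise the position is W if at least one move leads to an L position for the opponent, and L if every move leads to a W.
Every edge goes from a vertex to one that appears earlier in the order 6, 3, 2, 4, 7, 5, 8, 1, so processing vertices in that order labels each vertex after all of its successors.
6: no outgoing edge → L
3: no outgoing edge → L
2: W (go to 3, an L position)
4: W (go to 3, an L position)
7: W (go to 3, an L position)
5: W (go to 3, an L position)
8: W (go to 6, an L position)
1: W (go to 3, an L position)
The losing starting vertices are exactly the entries labelled L in this table (2 of them).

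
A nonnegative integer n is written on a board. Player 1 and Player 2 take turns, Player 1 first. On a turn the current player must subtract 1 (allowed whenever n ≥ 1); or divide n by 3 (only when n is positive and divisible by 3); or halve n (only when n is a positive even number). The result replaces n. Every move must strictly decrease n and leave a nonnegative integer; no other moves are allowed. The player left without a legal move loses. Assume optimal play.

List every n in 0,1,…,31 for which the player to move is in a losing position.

Build the W/L table. Terminal = L. A non-terminal position is W if it has a move to some L; otherwise it is L.
n=0: no move → L
n=1: →0(L), so W
n=2: →1(W) only, which is W, so L
n=3: →2(L), so W
n=4: →2(L), so W
n=5: →4(W) only, which is W, so L
n=6: →2(L), so W
n=7: →6(W) only, which is W, so L
n=8: →7(L), so W
n=9: →3(W), 8(W) — all W, so L
n=10: →5(L), so W
n=11: →10(W) only, which is W, so L
n=12: →11(L), so W
n=13: →12(W) only, which is W, so L
n=14: →7(L), so W
n=15: →5(L), so W
n=16: →8(W), 15(W) — all W, so L
n=17: →16(L), so W
n=18: →9(L), so W
n=19: →18(W) only, which is W, so L
n=20: →19(L), so W
n=21: →7(L), so W
n=22: →11(L), so W
n=23: →22(W) only, which is W, so L
n=24: →23(L), so W
n=25: →24(W) only, which is W, so L
n=26: →13(L), so W
n=27: →9(L), so W
n=28: →14(W), 27(W) — all W, so L
n=29: →28(L), so W
n=30: →10(W), 15(W), 29(W) — all W, so L
n=31: →30(L), so W
The losing starting values of n are exactly the entries labelled L in this table (13 of them).

0, 2, 5, 7, 9, 11, 13, 16, 19, 23, 25, 28, 30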